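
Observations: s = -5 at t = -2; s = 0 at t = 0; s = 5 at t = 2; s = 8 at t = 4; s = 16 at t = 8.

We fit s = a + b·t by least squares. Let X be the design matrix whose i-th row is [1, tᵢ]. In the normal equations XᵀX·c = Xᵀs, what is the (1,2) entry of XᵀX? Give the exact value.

12

Row 1 ↔ basis 1, column 2 ↔ basis t, so (XᵀX)_{1,2} = Σᵢ t = (1)·(-2) + (1)·(0) + (1)·(2) + (1)·(4) + (1)·(8) = 12.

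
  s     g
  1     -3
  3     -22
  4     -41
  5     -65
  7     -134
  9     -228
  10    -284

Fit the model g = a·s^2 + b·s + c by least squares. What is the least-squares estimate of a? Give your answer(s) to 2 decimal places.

a = -3.13

Forming MᵀM = [[19925, 2289, 281]; [2289, 281, 39]; [281, 39, 7]] and Mᵀg = [-55916, -6388, -777]ᵀ gives MᵀM·[a, b, c]ᵀ = Mᵀg.
Solving the 3×3 system (Gaussian elimination) gives a = -300287/96082, b = 304537/96082, c = -153715/48041.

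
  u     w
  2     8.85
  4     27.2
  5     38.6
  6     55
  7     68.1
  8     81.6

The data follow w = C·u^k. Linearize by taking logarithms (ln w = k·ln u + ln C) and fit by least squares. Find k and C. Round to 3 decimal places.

Linearized form: ln w = k·ln u + ln C. From the 6 transformed points,
Σln u = 9.5060, Σ(ln u)² = 16.3136, Σln w = 21.7670, Σln u·ln w = 36.5174.
Equations: 16.3136·k + 9.5060·ln C = 36.5174;  9.5060·k + 6·ln C = 21.7670.
Δ = 16.3136·6 − (9.5060)² = 7.5177; k = (36.5174·6 − 9.5060·21.7670)/7.5177 = 1.62115, ln C = (16.3136·21.7670 − 9.5060·36.5174)/7.5177 = 1.05939, so C = exp(1.05939) = 2.88461.

k = 1.621, C = 2.885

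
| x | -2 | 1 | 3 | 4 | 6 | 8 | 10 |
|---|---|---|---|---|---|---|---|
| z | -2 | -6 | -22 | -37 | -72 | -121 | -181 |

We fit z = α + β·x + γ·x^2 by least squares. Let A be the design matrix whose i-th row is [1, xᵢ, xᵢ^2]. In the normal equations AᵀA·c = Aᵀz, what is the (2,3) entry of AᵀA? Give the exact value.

Row 2 ↔ basis x, column 3 ↔ basis x^2, so (AᵀA)_{2,3} = Σᵢ (x)·(x^2) = (-2)·(4) + (1)·(1) + (3)·(9) + (4)·(16) + (6)·(36) + (8)·(64) + (10)·(100) = 1812.

1812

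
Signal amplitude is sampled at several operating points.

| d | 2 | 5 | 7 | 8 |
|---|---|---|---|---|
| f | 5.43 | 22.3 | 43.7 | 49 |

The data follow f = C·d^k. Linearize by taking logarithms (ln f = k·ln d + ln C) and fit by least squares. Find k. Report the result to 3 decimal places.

With ln fᵢ as the transformed response and ln dᵢ as the regressor:
XᵀX = [[11.1814, 6.3279]; [6.3279, 4]], rhs = [21.6126, 12.4657]ᵀ  (here Σln d = 6.3279, Σ(ln d)² = 11.1814, Σln f = 12.4657, Σln d·ln f = 21.6126).
Solving (det = 4.6828): k = 1.61619, ln C = 0.55963.

k = 1.616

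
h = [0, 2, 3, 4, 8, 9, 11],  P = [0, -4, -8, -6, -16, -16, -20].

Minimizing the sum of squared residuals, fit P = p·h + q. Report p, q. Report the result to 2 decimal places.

p = -1.79, q = -0.54

The normal system XᵀX·[p, q]ᵀ = XᵀP is [[295, 37]; [37, 7]]·[p, q]ᵀ = [-548, -70]ᵀ.
Δ = 295·7 − 37² = 696.
p = ((-548)·7 − 37·(-70))/696 = -623/348; q = (295·(-70) − 37·(-548))/696 = -187/348.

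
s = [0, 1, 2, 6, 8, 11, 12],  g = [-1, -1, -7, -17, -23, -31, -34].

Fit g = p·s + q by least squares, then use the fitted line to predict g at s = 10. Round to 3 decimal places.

The normal equations are: 370·p + 40·q = -1050;  40·p + 7·q = -114.
Eliminating q: 7·(row 1) − 40·(row 2) gives 990·p = 7·(-1050) − 40·(-114) = -2790, so p = -31/11.
Then q = ((-114) − 40·(-31/11))/7 = -2/11.
At s = 10: ĝ = (-31/11)·(10) + (-2/11)·(1) = -312/11.

ĝ = -28.364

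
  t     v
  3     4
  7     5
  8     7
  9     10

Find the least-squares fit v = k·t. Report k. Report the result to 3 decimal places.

k = 0.951

Sums needed: Σt·t = 203.
For Xᵀv: Σt·v = 193.
Normal equations: [[203]]·[k]ᵀ = [193]ᵀ.
Hence k = 193 / 203 ≈ 0.950739.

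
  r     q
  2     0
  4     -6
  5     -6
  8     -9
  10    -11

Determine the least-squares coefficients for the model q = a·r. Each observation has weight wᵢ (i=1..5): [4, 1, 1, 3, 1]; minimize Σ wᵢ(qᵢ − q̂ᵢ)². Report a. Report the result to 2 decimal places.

Sums needed: Σwᵢ·r·r = 349.
For MᵀWq: Σwᵢ·r·q = -380.
MᵀWM·[a]ᵀ = MᵀWq becomes [[349]]·[a]ᵀ = [-380]ᵀ.
Hence a = -380 / 349 ≈ -1.08883.

a = -1.09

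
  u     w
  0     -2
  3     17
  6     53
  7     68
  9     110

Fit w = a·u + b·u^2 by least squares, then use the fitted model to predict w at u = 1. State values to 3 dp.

ŵ = 3.166

Entries of MᵀM: Σu·u = 175, Σu·u^2 = 1315, Σu^2·u^2 = 10339.
And Σu·w = 1835, Σu^2·w = 14303.
So MᵀM·[a, b]ᵀ = Mᵀw: [[175, 1315]; [1315, 10339]]·[a, b]ᵀ = [1835, 14303]ᵀ.
Eliminating b: 10339·(row 1) − 1315·(row 2) gives 80100·a = 10339·1835 − 1315·14303 = 163620, so a = 909/445.
Then b = (14303 − 1315·(909/445))/10339 = 100/89.
At u = 1: ŵ = (909/445)·(1) + (100/89)·(1) = 1409/445.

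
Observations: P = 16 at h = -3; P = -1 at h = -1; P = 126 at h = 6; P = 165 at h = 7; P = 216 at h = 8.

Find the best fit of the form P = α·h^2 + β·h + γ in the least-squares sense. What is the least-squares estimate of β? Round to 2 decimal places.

β = 3.17

MᵀM·[α, β, γ]ᵀ = MᵀP reads: 7875·α + 1043·β + 159·γ = 26588;  1043·α + 159·β + 17·γ = 3592;  159·α + 17·β + 5·γ = 522.
(Σh^2·h^2 = 7875, Σh^2·h = 1043, Σh^2 = 159, Σh·h = 159, Σh = 17, Σ1 = 5, Σh^2·P = 26588, Σh·P = 3592, ΣP = 522.)
Inverting the 3×3 Gram matrix, [α, β, γ]ᵀ = [122331/41071, 130189/41071, -44956/41071]ᵀ.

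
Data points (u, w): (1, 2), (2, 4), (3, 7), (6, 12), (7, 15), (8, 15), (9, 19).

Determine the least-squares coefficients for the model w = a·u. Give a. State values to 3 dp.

Compute the Gram sums: Σu·u = 244.
And Σu·w = 499.
So MᵀM·[a]ᵀ = Mᵀw: [[244]]·[a]ᵀ = [499]ᵀ.
a = 499/244 = 2.04508.

a = 2.045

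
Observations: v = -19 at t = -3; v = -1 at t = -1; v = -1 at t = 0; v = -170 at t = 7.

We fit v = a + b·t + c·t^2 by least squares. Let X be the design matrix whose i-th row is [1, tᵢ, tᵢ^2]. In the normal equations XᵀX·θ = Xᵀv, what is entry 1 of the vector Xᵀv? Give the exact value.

-191

Entry 1 ↔ basis 1, so (Xᵀv)_{1} = Σᵢ vᵢ = (1)·(-19) + (1)·(-1) + (1)·(-1) + (1)·(-170) = -191.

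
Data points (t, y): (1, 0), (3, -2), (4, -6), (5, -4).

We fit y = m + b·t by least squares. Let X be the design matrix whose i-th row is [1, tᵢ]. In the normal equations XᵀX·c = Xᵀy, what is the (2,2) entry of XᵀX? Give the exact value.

51

Row 2 ↔ basis t, column 2 ↔ basis t, so (XᵀX)_{2,2} = Σᵢ (t)·(t) = (1)·(1) + (3)·(3) + (4)·(4) + (5)·(5) = 51.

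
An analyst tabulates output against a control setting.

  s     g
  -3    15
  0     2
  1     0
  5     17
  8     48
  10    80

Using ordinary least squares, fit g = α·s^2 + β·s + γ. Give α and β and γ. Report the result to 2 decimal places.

Entries of MᵀM: Σs^2·s^2 = 14803, Σs^2·s = 1611, Σs^2 = 199, Σs·s = 199, Σs = 21, Σ1 = 6.
Right-hand side: Σs^2·g = 11632, Σs·g = 1224, Σg = 162.
Normal equations: [[14803, 1611, 199]; [1611, 199, 21]; [199, 21, 6]]·[α, β, γ]ᵀ = [11632, 1224, 162]ᵀ.
Solving the 3×3 system (Gaussian elimination) gives α = 21309/22286, β = -38607/22286, γ = 15049/11143.

α = 0.96, β = -1.73, γ = 1.35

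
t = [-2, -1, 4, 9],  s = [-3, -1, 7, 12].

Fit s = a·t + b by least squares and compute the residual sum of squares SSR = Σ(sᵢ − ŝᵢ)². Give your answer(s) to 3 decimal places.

Normal-equation sums: Σt·t = 102, Σt = 10, Σ1 = 4.
Right-hand side: Σt·s = 143, Σs = 15.
So XᵀX·[a, b]ᵀ = Xᵀs: [[102, 10]; [10, 4]]·[a, b]ᵀ = [143, 15]ᵀ.
Δ = 102·4 − 10² = 308.
a = (143·4 − 10·15)/308 = 211/154; b = (102·15 − 10·143)/308 = 25/77.
Residuals: -45/77, 1/22, 92/77, -101/154; SSR = 339/154.

SSR = 2.201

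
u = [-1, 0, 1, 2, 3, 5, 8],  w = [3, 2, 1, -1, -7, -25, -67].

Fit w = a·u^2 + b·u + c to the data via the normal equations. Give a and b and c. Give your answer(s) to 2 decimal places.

Compute the Gram sums: Σu^2·u^2 = 4820, Σu^2·u = 672, Σu^2 = 104, Σu·u = 104, Σu = 18, Σ1 = 7.
Right-hand side: Σu^2·w = -4976, Σu·w = -686, Σw = -94.
Row-reducing yields a = -11742/11081, b = -5983/22162, c = 33343/11081.

a = -1.06, b = -0.27, c = 3.01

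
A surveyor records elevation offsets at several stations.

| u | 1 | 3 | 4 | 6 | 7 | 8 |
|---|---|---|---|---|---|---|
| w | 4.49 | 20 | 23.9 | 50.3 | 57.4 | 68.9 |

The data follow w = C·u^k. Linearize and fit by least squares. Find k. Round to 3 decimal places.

k = 1.316

With ln wᵢ as the transformed response and ln uᵢ as the regressor:
Over the data: Σln u = 8.3020, Σ(ln u)² = 14.4498, Σln w = 19.8722, Σln u·ln w = 31.3938.
Normal system: [[14.4498, 8.3020]; [8.3020, 6]]·[k, ln C]ᵀ = [31.3938, 19.8722]ᵀ.
Δ = 14.4498·6 − (8.3020)² = 17.7753; k = (31.3938·6 − 8.3020·19.8722)/17.7753 = 1.31551, ln C = (14.4498·19.8722 − 8.3020·31.3938)/17.7753 = 1.49180.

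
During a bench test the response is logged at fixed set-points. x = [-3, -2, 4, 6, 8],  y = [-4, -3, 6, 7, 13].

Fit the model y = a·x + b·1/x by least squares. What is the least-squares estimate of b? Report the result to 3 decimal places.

Setting ∂/∂a … = 0 gives: 129·a + 5·b = 188;  5·a + (269/576)·b = 57/8.
(Σx·x = 129, Σx·1/x = 5, Σ1/x·1/x = 269/576, Σx·y = 188, Σ1/x·y = 57/8.)
Determinant 129·(269/576) − 5² = 6767/192.
a = (188·(269/576) − 5·(57/8))/(6767/192) = 30052/20301; b = (129·(57/8) − 5·188)/(6767/192) = -4008/6767.

b = -0.592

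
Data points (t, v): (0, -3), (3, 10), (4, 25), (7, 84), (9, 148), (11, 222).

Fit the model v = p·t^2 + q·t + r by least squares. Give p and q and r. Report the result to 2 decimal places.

p = 1.97, q = -1.12, r = -3.23

With design matrix X, XᵀX = [[23940, 2494, 276]; [2494, 276, 34]; [276, 34, 6]] and Xᵀv = [43456, 4492, 486]ᵀ.
Solving the 3×3 system (Gaussian elimination) gives p = 21299/10815, q = -20232/18025, r = -174751/54075.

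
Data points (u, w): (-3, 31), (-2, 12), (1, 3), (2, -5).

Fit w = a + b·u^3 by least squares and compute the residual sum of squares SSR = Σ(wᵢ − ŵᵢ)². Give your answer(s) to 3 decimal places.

SSR = 0.445

Sums needed: Σ1 = 4, Σu^3 = -26, Σu^3·u^3 = 858.
Right-hand side: Σw = 41, Σu^3·w = -970.
Δ = 4·858 − (-26)² = 2756.
a = (41·858 − (-26)·(-970))/2756 = 383/106; b = (4·(-970) − (-26)·41)/2756 = -1407/1378.
Residuals: -125/689, 301/1378, 281/689, -613/1378; SSR = 613/1378.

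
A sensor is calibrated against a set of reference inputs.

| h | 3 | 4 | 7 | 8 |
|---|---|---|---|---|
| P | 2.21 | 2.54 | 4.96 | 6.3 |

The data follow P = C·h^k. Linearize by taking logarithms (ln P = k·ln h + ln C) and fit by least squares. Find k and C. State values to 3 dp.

k = 1.083, C = 0.624

Let Y = ln P. Fitting Y = k·ln h + ln C by least squares:
AᵀA = [[11.2394, 6.5103]; [6.5103, 4]], rhs = [9.1070, 5.1671]ᵀ  (here Σln h = 6.5103, Σ(ln h)² = 11.2394, Σln P = 5.1671, Σln h·ln P = 9.1070).
Slope k = (n·Σln h·ln P − Σln h·Σln P)/(n·Σ(ln h)² − (Σln h)²) = (4·9.1070 − 6.5103·5.1671)/2.5742 = 1.08330; ln C = (Σln P − k·Σln h)/n = -0.47136, so C = exp(-0.47136) = 0.62415.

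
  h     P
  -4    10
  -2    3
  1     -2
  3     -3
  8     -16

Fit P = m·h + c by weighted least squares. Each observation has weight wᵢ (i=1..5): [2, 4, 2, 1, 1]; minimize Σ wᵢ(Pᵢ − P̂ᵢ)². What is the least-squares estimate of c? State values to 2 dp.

c = 0.30

From the data, Σwᵢ·h·h = 123, Σwᵢ·h = -3, Σwᵢ·1 = 10.
Right-hand side: Σwᵢ·h·P = -245, Σwᵢ·P = 9.
So AᵀWA·[m, c]ᵀ = AᵀWP: [[123, -3]; [-3, 10]]·[m, c]ᵀ = [-245, 9]ᵀ.
Eliminating c: 10·(row 1) − (-3)·(row 2) gives 1221·m = 10·(-245) − (-3)·9 = -2423, so m = -2423/1221.
Then c = (9 − (-3)·(-2423/1221))/10 = 124/407.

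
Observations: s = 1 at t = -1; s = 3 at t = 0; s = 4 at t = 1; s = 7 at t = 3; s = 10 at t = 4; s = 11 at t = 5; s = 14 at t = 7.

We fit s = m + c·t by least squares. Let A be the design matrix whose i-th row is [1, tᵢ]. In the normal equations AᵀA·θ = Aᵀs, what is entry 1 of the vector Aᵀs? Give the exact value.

50

Entry 1 ↔ basis 1, so (Aᵀs)_{1} = Σᵢ sᵢ = (1)·(1) + (1)·(3) + (1)·(4) + (1)·(7) + (1)·(10) + (1)·(11) + (1)·(14) = 50.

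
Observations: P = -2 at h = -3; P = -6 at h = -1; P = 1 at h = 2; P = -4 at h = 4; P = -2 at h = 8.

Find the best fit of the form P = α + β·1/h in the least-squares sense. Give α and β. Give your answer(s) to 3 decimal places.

α = -2.290, β = 3.382

Entries of AᵀA: Σ1 = 5, Σ1/h = -11/24, Σ1/h·1/h = 829/576.
And ΣP = -13, Σ1/h·P = 71/12.
AᵀA·[α, β]ᵀ = AᵀP becomes [[5, -11/24]; [-11/24, 829/576]]·[α, β]ᵀ = [-13, 71/12]ᵀ.
Δ = 5·(829/576) − (-11/24)² = 503/72.
α = ((-13)·(829/576) − (-11/24)·(71/12))/(503/72) = -9215/4024; β = (5·(71/12) − (-11/24)·(-13))/(503/72) = 1701/503.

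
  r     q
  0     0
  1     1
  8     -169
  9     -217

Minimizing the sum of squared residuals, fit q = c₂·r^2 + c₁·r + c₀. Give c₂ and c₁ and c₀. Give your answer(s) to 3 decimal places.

c₂ = -3.063, c₁ = 3.386, c₀ = 0.296

The normal equations are: 10658·c₂ + 1242·c₁ + 146·c₀ = -28392;  1242·c₂ + 146·c₁ + 18·c₀ = -3304;  146·c₂ + 18·c₁ + 4·c₀ = -385.
(Σr^2·r^2 = 10658, Σr^2·r = 1242, Σr^2 = 146, Σr·r = 146, Σr = 18, Σ1 = 4, Σr^2·q = -28392, Σr·q = -3304, Σq = -385.)
Row-reducing yields c₂ = -49/16, c₁ = 3521/1040, c₀ = 77/260.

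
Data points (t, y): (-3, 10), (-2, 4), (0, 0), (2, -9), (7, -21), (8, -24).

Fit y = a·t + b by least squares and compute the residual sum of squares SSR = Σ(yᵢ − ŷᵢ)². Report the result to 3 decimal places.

Forming MᵀM = [[130, 12]; [12, 6]] and Mᵀy = [-395, -40]ᵀ gives MᵀM·[a, b]ᵀ = Mᵀy.
Eliminating b: 6·(row 1) − 12·(row 2) gives 636·a = 6·(-395) − 12·(-40) = -1890, so a = -315/106.
Then b = ((-40) − 12·(-315/106))/6 = -115/159.
Residuals: 575/318, -194/159, 115/159, -7/3, 167/318, 79/159; SSR = 3577/318.

SSR = 11.248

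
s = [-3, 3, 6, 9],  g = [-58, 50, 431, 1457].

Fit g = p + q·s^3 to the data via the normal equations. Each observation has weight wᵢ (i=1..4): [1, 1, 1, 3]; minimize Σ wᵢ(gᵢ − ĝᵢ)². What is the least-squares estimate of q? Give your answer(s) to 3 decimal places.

q = 2.004

Normal-equation sums: Σwᵢ·1 = 6, Σwᵢ·s^3 = 2403, Σwᵢ·s^3·s^3 = 1642437.
Moment sums: Σwᵢ·g = 4794, Σwᵢ·s^3·g = 3282471.
Eliminating q: 1642437·(row 1) − 2403·(row 2) gives 4080213·p = 1642437·4794 − 2403·3282471 = -13934835, so p = -19115/5597.
Then q = (3282471 − 2403·(-19115/5597))/1642437 = 100924/50373.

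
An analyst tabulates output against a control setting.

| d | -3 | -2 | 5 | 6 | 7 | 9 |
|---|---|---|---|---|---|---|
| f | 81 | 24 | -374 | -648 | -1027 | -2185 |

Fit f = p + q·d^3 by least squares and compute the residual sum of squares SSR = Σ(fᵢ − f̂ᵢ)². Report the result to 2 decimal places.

SSR = 1.66

The normal system AᵀA·[p, q]ᵀ = Aᵀf is [[6, 1378]; [1378, 712164]]·[p, q]ᵀ = [-4129, -2134223]ᵀ.
Eliminating q: 712164·(row 1) − 1378·(row 2) gives 2374100·p = 712164·(-4129) − 1378·(-2134223) = 434138, so p = 217069/1187050.
Then q = ((-2134223) − 1378·(217069/1187050))/712164 = -1778894/593525.
Residuals: -25259/237410, -190173/1187050, 549731/1187050, -943261/1187050, 200773/237410, -293867/1187050; SSR = 1969727/1187050.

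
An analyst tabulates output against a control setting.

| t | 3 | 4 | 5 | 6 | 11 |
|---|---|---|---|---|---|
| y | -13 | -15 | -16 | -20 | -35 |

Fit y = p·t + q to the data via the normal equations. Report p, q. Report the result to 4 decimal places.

p = -2.8299, q = -3.3866

Sums needed: Σt·t = 207, Σt = 29, Σ1 = 5.
Right-hand side: Σt·y = -684, Σy = -99.
Normal equations: [[207, 29]; [29, 5]]·[p, q]ᵀ = [-684, -99]ᵀ.
Eliminating q: 5·(row 1) − 29·(row 2) gives 194·p = 5·(-684) − 29·(-99) = -549, so p = -549/194.
Then q = ((-99) − 29·(-549/194))/5 = -657/194.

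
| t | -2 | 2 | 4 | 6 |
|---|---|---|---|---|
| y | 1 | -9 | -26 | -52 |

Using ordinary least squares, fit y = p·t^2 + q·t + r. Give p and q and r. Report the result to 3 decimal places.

p = -1.040, q = -2.452, r = 0.227

Compute the Gram sums: Σt^2·t^2 = 1584, Σt^2·t = 280, Σt^2 = 60, Σt·t = 60, Σt = 10, Σ1 = 4.
And Σt^2·y = -2320, Σt·y = -436, Σy = -86.
XᵀX·[p, q, r]ᵀ = Xᵀy becomes [[1584, 280, 60]; [280, 60, 10]; [60, 10, 4]]·[p, q, r]ᵀ = [-2320, -436, -86]ᵀ.
Row-reducing yields p = -183/176, q = -1079/440, r = 5/22.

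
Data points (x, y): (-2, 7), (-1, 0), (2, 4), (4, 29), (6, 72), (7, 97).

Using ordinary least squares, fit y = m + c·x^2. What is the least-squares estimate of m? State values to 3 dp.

m = -2.603

Sums needed: Σ1 = 6, Σx^2 = 110, Σx^2·x^2 = 3986.
Moment sums: Σy = 209, Σx^2·y = 7853.
Normal equations: [[6, 110]; [110, 3986]]·[m, c]ᵀ = [209, 7853]ᵀ.
det = 6·3986 − 110² = 11816.
m = (209·3986 − 110·7853)/11816 = -7689/2954; c = (6·7853 − 110·209)/11816 = 3016/1477.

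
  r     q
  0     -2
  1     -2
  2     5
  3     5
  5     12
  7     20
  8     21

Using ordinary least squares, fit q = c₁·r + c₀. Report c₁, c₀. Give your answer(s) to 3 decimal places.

The normal system MᵀM·[c₁, c₀]ᵀ = Mᵀq is [[152, 26]; [26, 7]]·[c₁, c₀]ᵀ = [391, 59]ᵀ.
det = 152·7 − 26² = 388.
c₁ = (391·7 − 26·59)/388 = 1203/388; c₀ = (152·59 − 26·391)/388 = -599/194.

c₁ = 3.101, c₀ = -3.088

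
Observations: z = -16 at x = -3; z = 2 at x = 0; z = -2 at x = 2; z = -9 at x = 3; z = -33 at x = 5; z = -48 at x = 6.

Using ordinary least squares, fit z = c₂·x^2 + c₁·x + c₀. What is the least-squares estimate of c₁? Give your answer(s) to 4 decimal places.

Setting ∂/∂c₂ … = 0 gives: 2099·c₂ + 349·c₁ + 83·c₀ = -2786;  349·c₂ + 83·c₁ + 13·c₀ = -436;  83·c₂ + 13·c₁ + 6·c₀ = -106.
Inverting the 3×3 Gram matrix, [c₂, c₁, c₀]ᵀ = [-5351/3360, 773/672, 131/70]ᵀ.

c₁ = 1.1503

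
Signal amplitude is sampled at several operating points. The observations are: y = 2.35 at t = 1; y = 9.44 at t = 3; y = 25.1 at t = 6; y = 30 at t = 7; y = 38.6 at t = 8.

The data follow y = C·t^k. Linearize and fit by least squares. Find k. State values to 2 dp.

Let Y = ln y. Fitting Y = k·ln t + ln C by least squares:
XᵀX = [[12.5280, 6.9157]; [6.9157, 5]], rhs = [22.4561, 13.3767]ᵀ  (here Σln t = 6.9157, Σ(ln t)² = 12.5280, Σln y = 13.3767, Σln t·ln y = 22.4561).
Solving (det = 14.8127): k = 1.33473, ln C = 0.82922.

k = 1.33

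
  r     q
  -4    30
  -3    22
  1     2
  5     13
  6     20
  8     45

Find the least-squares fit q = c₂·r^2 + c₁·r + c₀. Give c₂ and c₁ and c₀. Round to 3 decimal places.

c₂ = 1.008, c₁ = -2.967, c₀ = 3.051

The normal equations are: 6355·c₂ + 763·c₁ + 151·c₀ = 4605;  763·c₂ + 151·c₁ + 13·c₀ = 361;  151·c₂ + 13·c₁ + 6·c₀ = 132.
Row-reducing yields c₂ = 374723/371604, c₁ = -1102685/371604, c₀ = 188985/61934.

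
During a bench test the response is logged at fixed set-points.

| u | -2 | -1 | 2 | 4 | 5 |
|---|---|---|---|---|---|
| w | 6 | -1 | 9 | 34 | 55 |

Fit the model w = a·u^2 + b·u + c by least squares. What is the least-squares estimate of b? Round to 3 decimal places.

b = 0.653

Sums needed: Σu^2·u^2 = 914, Σu^2·u = 188, Σu^2 = 50, Σu·u = 50, Σu = 8, Σ1 = 5.
Moment sums: Σu^2·w = 1978, Σu·w = 418, Σw = 103.
So XᵀX·[a, b, c]ᵀ = Xᵀw: [[914, 188, 50]; [188, 50, 8]; [50, 8, 5]]·[a, b, c]ᵀ = [1978, 418, 103]ᵀ.
Inverting the 3×3 Gram matrix, [a, b, c]ᵀ = [1100/519, 113/173, -851/519]ᵀ.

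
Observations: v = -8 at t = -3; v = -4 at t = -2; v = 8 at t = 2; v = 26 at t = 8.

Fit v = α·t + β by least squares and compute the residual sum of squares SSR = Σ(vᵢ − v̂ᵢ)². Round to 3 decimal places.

SSR = 0.508

Sums needed: Σt·t = 81, Σt = 5, Σ1 = 4.
And Σt·v = 256, Σv = 22.
So AᵀA·[α, β]ᵀ = Aᵀv: [[81, 5]; [5, 4]]·[α, β]ᵀ = [256, 22]ᵀ.
Eliminating β: 4·(row 1) − 5·(row 2) gives 299·α = 4·256 − 5·22 = 914, so α = 914/299.
Then β = (22 − 5·(914/299))/4 = 502/299.
Residuals: -152/299, 10/23, 62/299, -40/299; SSR = 152/299.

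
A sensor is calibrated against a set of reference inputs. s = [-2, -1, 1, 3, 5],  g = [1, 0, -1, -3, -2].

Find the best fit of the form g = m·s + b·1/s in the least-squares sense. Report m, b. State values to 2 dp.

Setting ∂/∂m … = 0 gives: 40·m + 5·b = -22;  5·m + (2161/900)·b = -29/10.
(Σs·s = 40, Σs·1/s = 5, Σ1/s·1/s = 2161/900, Σs·g = -22, Σ1/s·g = -29/10.)
Determinant 40·(2161/900) − 5² = 3197/45.
m = ((-22)·(2161/900) − 5·(-29/10))/(3197/45) = -8623/15985; b = (40·(-29/10) − 5·(-22))/(3197/45) = -270/3197.

m = -0.54, b = -0.08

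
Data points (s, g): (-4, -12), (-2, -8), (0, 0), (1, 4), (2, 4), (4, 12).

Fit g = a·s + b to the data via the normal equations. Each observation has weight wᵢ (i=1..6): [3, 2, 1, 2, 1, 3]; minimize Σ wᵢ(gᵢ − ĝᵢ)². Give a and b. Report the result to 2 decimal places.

a = 3.05, b = -0.33

From the data, Σwᵢ·s·s = 110, Σwᵢ·s = 0, Σwᵢ·1 = 12.
Right-hand side: Σwᵢ·s·g = 336, Σwᵢ·g = -4.
Eliminating b: 12·(row 1) − 0·(row 2) gives 1320·a = 12·336 − 0·(-4) = 4032, so a = 168/55.
Then b = ((-4) − 0·(168/55))/12 = -1/3.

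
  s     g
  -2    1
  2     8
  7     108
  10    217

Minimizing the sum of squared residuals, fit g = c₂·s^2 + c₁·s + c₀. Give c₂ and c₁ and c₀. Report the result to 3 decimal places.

Sums needed: Σs^2·s^2 = 12433, Σs^2·s = 1343, Σs^2 = 157, Σs·s = 157, Σs = 17, Σ1 = 4.
For Mᵀg: Σs^2·g = 27028, Σs·g = 2940, Σg = 334.
MᵀM·[c₂, c₁, c₀]ᵀ = Mᵀg becomes [[12433, 1343, 157]; [1343, 157, 17]; [157, 17, 4]]·[c₂, c₁, c₀]ᵀ = [27028, 2940, 334]ᵀ.
Inverting the 3×3 Gram matrix, [c₂, c₁, c₀]ᵀ = [50705/24936, 14361/8312, -45559/12468]ᵀ.

c₂ = 2.033, c₁ = 1.728, c₀ = -3.654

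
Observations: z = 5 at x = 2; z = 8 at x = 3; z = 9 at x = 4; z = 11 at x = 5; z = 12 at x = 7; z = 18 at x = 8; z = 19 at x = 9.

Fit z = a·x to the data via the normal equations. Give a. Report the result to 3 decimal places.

a = 2.113

From the data, Σx·x = 248.
Moment sums: Σx·z = 524.
Normal equations: [[248]]·[a]ᵀ = [524]ᵀ.
a = 524/248 = 2.1129.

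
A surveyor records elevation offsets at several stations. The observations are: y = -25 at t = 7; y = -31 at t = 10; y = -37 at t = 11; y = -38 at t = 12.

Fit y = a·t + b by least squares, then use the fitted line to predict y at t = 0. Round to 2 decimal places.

The normal equations are: 414·a + 40·b = -1348;  40·a + 4·b = -131.
det = 414·4 − 40² = 56.
a = ((-1348)·4 − 40·(-131))/56 = -19/7; b = (414·(-131) − 40·(-1348))/56 = -157/28.
At t = 0: ŷ = (-19/7)·(0) + (-157/28)·(1) = -157/28.

ŷ = -5.61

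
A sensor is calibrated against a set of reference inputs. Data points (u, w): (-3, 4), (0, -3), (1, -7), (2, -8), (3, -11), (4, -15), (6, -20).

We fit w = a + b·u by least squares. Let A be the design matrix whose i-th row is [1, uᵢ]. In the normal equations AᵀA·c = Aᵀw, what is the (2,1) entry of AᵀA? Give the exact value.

13

Row 2 ↔ basis u, column 1 ↔ basis 1, so (AᵀA)_{2,1} = Σᵢ u = (-3)·(1) + (0)·(1) + (1)·(1) + (2)·(1) + (3)·(1) + (4)·(1) + (6)·(1) = 13.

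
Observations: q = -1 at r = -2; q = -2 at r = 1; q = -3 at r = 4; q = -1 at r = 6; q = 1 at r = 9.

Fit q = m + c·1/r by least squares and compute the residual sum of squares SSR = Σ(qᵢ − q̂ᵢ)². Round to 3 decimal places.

The normal equations are: 5·m + (37/36)·c = -6;  (37/36)·m + (1753/1296)·c = -83/36.
(Σ1 = 5, Σ1/r = 37/36, Σ1/r·1/r = 1753/1296, Σq = -6, Σ1/r·q = -83/36.)
Eliminating c: (1753/1296)·(row 1) − (37/36)·(row 2) gives (1849/324)·m = (1753/1296)·(-6) − (37/36)·(-83/36) = -7447/1296, so m = -7447/7396.
Then c = ((-83/36) − (37/36)·(-7447/7396))/(1753/1296) = -1737/1849.
Residuals: -3423/7396, -397/7396, -3251/1849, 1209/7396, 15615/7396; SSR = 57635/7396.

SSR = 7.793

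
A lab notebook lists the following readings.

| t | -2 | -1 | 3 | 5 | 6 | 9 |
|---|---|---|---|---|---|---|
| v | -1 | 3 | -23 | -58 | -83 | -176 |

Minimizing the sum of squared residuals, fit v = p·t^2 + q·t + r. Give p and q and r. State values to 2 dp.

p = -1.92, q = -2.52, r = 1.97

Compute the Gram sums: Σt^2·t^2 = 8580, Σt^2·t = 1088, Σt^2 = 156, Σt·t = 156, Σt = 20, Σ1 = 6.
For Mᵀv: Σt^2·v = -18902, Σt·v = -2442, Σv = -338.
Inverting the 3×3 Gram matrix, [p, q, r]ᵀ = [-19551/10190, -25727/10190, 10023/5095]ᵀ.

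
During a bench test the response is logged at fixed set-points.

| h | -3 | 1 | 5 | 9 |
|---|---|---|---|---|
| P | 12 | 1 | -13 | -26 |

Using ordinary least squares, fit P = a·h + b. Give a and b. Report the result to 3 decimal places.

a = -3.200, b = 3.100

Forming XᵀX = [[116, 12]; [12, 4]] and XᵀP = [-334, -26]ᵀ gives XᵀX·[a, b]ᵀ = XᵀP.
Δ = 116·4 − 12² = 320.
a = ((-334)·4 − 12·(-26))/320 = -16/5; b = (116·(-26) − 12·(-334))/320 = 31/10.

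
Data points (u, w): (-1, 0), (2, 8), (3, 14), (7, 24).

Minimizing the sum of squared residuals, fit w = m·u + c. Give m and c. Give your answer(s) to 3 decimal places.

m = 3.038, c = 3.145

Forming AᵀA = [[63, 11]; [11, 4]] and Aᵀw = [226, 46]ᵀ gives AᵀA·[m, c]ᵀ = Aᵀw.
Eliminating c: 4·(row 1) − 11·(row 2) gives 131·m = 4·226 − 11·46 = 398, so m = 398/131.
Then c = (46 − 11·(398/131))/4 = 412/131.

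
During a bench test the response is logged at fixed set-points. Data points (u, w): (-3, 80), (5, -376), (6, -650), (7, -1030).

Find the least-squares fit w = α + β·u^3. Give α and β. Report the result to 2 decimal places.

α = -1.13, β = -3.00

Forming AᵀA = [[4, 657]; [657, 180659]] and Aᵀw = [-1976, -542850]ᵀ gives AᵀA·[α, β]ᵀ = Aᵀw.
Δ = 4·180659 − 657² = 290987.
α = ((-1976)·180659 − 657·(-542850))/290987 = -329734/290987; β = (4·(-542850) − 657·(-1976))/290987 = -873168/290987.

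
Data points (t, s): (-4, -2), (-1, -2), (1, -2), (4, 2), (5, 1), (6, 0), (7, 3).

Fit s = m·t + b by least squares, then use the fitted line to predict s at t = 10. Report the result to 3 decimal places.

Sums needed: Σt·t = 144, Σt = 18, Σ1 = 7.
Right-hand side: Σt·s = 42, Σs = 0.
So XᵀX·[m, b]ᵀ = Xᵀs: [[144, 18]; [18, 7]]·[m, b]ᵀ = [42, 0]ᵀ.
Eliminating b: 7·(row 1) − 18·(row 2) gives 684·m = 7·42 − 18·0 = 294, so m = 49/114.
Then b = (0 − 18·(49/114))/7 = -21/19.
At t = 10: ŝ = (49/114)·(10) + (-21/19)·(1) = 182/57.

ŝ = 3.193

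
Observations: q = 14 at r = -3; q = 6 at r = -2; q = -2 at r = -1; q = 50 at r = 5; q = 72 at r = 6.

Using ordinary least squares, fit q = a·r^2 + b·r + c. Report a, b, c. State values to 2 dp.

a = 2.02, b = 0.35, c = -2.72

With design matrix X, XᵀX = [[2019, 305, 75]; [305, 75, 5]; [75, 5, 5]] and Xᵀq = [3990, 630, 140]ᵀ.
Inverting the 3×3 Gram matrix, [a, b, c]ᵀ = [245/121, 42/121, -329/121]ᵀ.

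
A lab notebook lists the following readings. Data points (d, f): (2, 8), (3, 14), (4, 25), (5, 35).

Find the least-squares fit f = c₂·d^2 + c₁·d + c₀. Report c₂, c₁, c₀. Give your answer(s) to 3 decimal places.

Normal-equation sums: Σd^2·d^2 = 978, Σd^2·d = 224, Σd^2 = 54, Σd·d = 54, Σd = 14, Σ1 = 4.
Right-hand side: Σd^2·f = 1433, Σd·f = 333, Σf = 82.
Normal equations: [[978, 224, 54]; [224, 54, 14]; [54, 14, 4]]·[c₂, c₁, c₀]ᵀ = [1433, 333, 82]ᵀ.
Row-reducing yields c₂ = 1, c₁ = 11/5, c₀ = -7/10.

c₂ = 1.000, c₁ = 2.200, c₀ = -0.700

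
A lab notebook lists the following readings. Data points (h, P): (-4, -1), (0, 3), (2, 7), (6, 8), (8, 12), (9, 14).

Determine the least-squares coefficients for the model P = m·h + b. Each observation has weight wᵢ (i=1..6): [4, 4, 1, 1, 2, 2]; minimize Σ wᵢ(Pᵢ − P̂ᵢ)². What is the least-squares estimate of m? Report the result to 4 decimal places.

The normal equations are: 394·m + 26·b = 522;  26·m + 14·b = 75.
(Σwᵢ·h·h = 394, Σwᵢ·h = 26, Σwᵢ·1 = 14, Σwᵢ·h·P = 522, Σwᵢ·P = 75.)
Eliminating b: 14·(row 1) − 26·(row 2) gives 4840·m = 14·522 − 26·75 = 5358, so m = 2679/2420.
Then b = (75 − 26·(2679/2420))/14 = 7989/2420.

m = 1.1070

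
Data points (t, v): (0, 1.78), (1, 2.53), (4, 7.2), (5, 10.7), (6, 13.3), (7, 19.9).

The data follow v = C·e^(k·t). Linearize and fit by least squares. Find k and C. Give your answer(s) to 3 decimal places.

k = 0.343, C = 1.802

Let Y = ln v. Fitting Y = k·t + ln C by least squares:
AᵀA = [[127.0000, 23.0000]; [23.0000, 6]], rhs = [57.1374, 11.4276]ᵀ  (here Σt = 23.0000, Σ(t)² = 127.0000, Σln v = 11.4276, Σt·ln v = 57.1374).
Δ = 127.0000·6 − (23.0000)² = 233.0000; k = (57.1374·6 − 23.0000·11.4276)/233.0000 = 0.34330, ln C = (127.0000·11.4276 − 23.0000·57.1374)/233.0000 = 0.58863, so C = exp(0.58863) = 1.80152.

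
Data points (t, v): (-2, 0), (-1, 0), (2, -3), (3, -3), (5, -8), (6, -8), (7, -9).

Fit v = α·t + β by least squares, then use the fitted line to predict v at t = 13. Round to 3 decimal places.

The normal equations are: 128·α + 20·β = -166;  20·α + 7·β = -31.
Determinant 128·7 − 20² = 496.
α = ((-166)·7 − 20·(-31))/496 = -271/248; β = (128·(-31) − 20·(-166))/496 = -81/62.
At t = 13: v̂ = (-271/248)·(13) + (-81/62)·(1) = -3847/248.

v̂ = -15.512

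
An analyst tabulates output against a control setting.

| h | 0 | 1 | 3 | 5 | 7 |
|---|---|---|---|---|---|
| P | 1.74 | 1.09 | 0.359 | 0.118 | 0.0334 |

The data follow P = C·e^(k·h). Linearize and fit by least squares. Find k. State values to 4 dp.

k = -0.5647

Taking logs, ln P = k·h + ln C, so regress ln P on h.
Σh = 16.0000, Σ(h)² = 84.0000, Σln P = -5.9206, Σh·ln P = -37.4669.
Equations: 84.0000·k + 16.0000·ln C = -37.4669;  16.0000·k + 5·ln C = -5.9206.
Δ = 84.0000·5 − (16.0000)² = 164.0000; k = (-37.4669·5 − 16.0000·-5.9206)/164.0000 = -0.56466, ln C = (84.0000·-5.9206 − 16.0000·-37.4669)/164.0000 = 0.62278.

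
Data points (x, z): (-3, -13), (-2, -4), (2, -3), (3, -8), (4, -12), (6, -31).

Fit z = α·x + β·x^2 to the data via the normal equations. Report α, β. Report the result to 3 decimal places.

α = 0.833, β = -1.007

The normal system AᵀA·[α, β]ᵀ = Aᵀz is [[78, 280]; [280, 1746]]·[α, β]ᵀ = [-217, -1525]ᵀ.
Determinant 78·1746 − 280² = 57788.
α = ((-217)·1746 − 280·(-1525))/57788 = 24059/28894; β = (78·(-1525) − 280·(-217))/57788 = -29095/28894.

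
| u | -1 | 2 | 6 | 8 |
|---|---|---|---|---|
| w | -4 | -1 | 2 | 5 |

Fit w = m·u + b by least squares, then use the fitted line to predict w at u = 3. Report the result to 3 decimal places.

ŵ = -0.215

The normal equations are: 105·m + 15·b = 54;  15·m + 4·b = 2.
Δ = 105·4 − 15² = 195.
m = (54·4 − 15·2)/195 = 62/65; b = (105·2 − 15·54)/195 = -40/13.
At u = 3: ŵ = (62/65)·(3) + (-40/13)·(1) = -14/65.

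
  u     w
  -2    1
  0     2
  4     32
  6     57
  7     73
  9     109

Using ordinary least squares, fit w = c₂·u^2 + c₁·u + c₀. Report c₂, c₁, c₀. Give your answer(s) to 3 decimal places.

XᵀX·[c₂, c₁, c₀]ᵀ = Xᵀw reads: 10530·c₂ + 1344·c₁ + 186·c₀ = 14974;  1344·c₂ + 186·c₁ + 24·c₀ = 1960;  186·c₂ + 24·c₁ + 6·c₀ = 274.
(Σu^2·u^2 = 10530, Σu^2·u = 1344, Σu^2 = 186, Σu·u = 186, Σu = 24, Σ1 = 6, Σu^2·w = 14974, Σu·w = 1960, Σw = 274.)
Solving the 3×3 system (Gaussian elimination) gives c₂ = 180/191, c₁ = 3168/955, c₀ = 9119/2865.

c₂ = 0.942, c₁ = 3.317, c₀ = 3.183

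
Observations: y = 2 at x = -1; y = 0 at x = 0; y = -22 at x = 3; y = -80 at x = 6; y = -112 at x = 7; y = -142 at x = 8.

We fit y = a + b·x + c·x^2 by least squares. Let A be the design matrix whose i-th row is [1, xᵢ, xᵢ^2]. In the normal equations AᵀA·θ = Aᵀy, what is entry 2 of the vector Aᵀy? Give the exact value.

-2468

Entry 2 ↔ basis x, so (Aᵀy)_{2} = Σᵢ (x)·yᵢ = (-1)·(2) + (0)·(0) + (3)·(-22) + (6)·(-80) + (7)·(-112) + (8)·(-142) = -2468.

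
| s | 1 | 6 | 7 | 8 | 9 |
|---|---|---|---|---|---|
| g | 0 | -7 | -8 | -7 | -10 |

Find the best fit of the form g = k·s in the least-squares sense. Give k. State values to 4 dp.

k = -1.0563

From the data, Σs·s = 231.
Moment sums: Σs·g = -244.
So AᵀA·[k]ᵀ = Aᵀg: [[231]]·[k]ᵀ = [-244]ᵀ.
k = (-244)/231 = -1.05628.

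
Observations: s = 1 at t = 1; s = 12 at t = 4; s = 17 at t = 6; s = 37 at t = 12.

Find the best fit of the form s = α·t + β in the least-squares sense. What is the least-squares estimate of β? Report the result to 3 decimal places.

β = -1.876

XᵀX·[α, β]ᵀ = Xᵀs reads: 197·α + 23·β = 595;  23·α + 4·β = 67.
(Σt·t = 197, Σt = 23, Σ1 = 4, Σt·s = 595, Σs = 67.)
Δ = 197·4 − 23² = 259.
α = (595·4 − 23·67)/259 = 839/259; β = (197·67 − 23·595)/259 = -486/259.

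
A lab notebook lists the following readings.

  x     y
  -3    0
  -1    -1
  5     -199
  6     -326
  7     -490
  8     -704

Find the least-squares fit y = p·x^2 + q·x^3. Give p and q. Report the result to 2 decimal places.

p = -3.01, q = -1.00

Sums needed: Σx^2·x^2 = 8500, Σx^2·x^3 = 60232, Σx^3·x^3 = 442804.
And Σx^2·y = -85778, Σx^3·y = -623808.
AᵀA·[p, q]ᵀ = Aᵀy becomes [[8500, 60232]; [60232, 442804]]·[p, q]ᵀ = [-85778, -623808]ᵀ.
det = 8500·442804 − 60232² = 135940176.
p = ((-85778)·442804 − 60232·(-623808))/135940176 = -51204757/16992522; q = (8500·(-623808) − 60232·(-85778))/135940176 = -8486719/8496261.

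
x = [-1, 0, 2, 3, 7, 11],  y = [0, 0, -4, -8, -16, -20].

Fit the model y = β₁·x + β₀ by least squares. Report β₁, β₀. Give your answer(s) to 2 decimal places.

The normal system MᵀM·[β₁, β₀]ᵀ = Mᵀy is [[184, 22]; [22, 6]]·[β₁, β₀]ᵀ = [-364, -48]ᵀ.
Determinant 184·6 − 22² = 620.
β₁ = ((-364)·6 − 22·(-48))/620 = -282/155; β₀ = (184·(-48) − 22·(-364))/620 = -206/155.

β₁ = -1.82, β₀ = -1.33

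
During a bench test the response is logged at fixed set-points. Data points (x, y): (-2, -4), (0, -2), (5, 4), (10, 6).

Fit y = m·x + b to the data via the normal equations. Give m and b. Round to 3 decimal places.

With design matrix M, MᵀM = [[129, 13]; [13, 4]] and Mᵀy = [88, 4]ᵀ.
Eliminating b: 4·(row 1) − 13·(row 2) gives 347·m = 4·88 − 13·4 = 300, so m = 300/347.
Then b = (4 − 13·(300/347))/4 = -628/347.

m = 0.865, b = -1.810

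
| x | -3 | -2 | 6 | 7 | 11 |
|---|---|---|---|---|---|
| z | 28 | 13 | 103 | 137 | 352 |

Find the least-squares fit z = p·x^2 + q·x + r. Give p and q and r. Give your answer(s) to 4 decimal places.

Forming MᵀM = [[18435, 1855, 219]; [1855, 219, 19]; [219, 19, 5]] and Mᵀz = [53317, 5339, 633]ᵀ gives MᵀM·[p, q, r]ᵀ = Mᵀz.
Solving the 3×3 system (Gaussian elimination) gives p = 945451/315004, q = -292313/315004, r = -210229/157502.

p = 3.0014, q = -0.9280, r = -1.3348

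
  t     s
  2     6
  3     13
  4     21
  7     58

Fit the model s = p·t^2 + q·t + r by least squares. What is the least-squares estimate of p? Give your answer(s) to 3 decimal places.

Compute the Gram sums: Σt^2·t^2 = 2754, Σt^2·t = 442, Σt^2 = 78, Σt·t = 78, Σt = 16, Σ1 = 4.
For Aᵀs: Σt^2·s = 3319, Σt·s = 541, Σs = 98.
Normal equations: [[2754, 442, 78]; [442, 78, 16]; [78, 16, 4]]·[p, q, r]ᵀ = [3319, 541, 98]ᵀ.
Row-reducing yields p = 171/181, q = 677/362, r = -254/181.

p = 0.945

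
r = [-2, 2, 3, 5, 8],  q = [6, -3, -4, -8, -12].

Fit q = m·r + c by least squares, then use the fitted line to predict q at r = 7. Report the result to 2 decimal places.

q̂ = -11.05

Compute the Gram sums: Σr·r = 106, Σr = 16, Σ1 = 5.
And Σr·q = -166, Σq = -21.
Determinant 106·5 − 16² = 274.
m = ((-166)·5 − 16·(-21))/274 = -247/137; c = (106·(-21) − 16·(-166))/274 = 215/137.
At r = 7: q̂ = (-247/137)·(7) + (215/137)·(1) = -1514/137.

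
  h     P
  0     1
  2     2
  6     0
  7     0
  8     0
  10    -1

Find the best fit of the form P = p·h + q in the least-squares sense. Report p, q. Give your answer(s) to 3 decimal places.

p = -0.238, q = 1.641

MᵀM·[p, q]ᵀ = MᵀP reads: 253·p + 33·q = -6;  33·p + 6·q = 2.
det = 253·6 − 33² = 429.
p = ((-6)·6 − 33·2)/429 = -34/143; q = (253·2 − 33·(-6))/429 = 64/39.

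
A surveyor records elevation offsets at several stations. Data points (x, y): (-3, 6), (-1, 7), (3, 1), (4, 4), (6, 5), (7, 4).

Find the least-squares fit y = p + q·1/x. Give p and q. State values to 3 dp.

Forming MᵀM = [[6, -37/84]; [-37/84, 1045/784]] and Mᵀy = [27, -263/42]ᵀ gives MᵀM·[p, q]ᵀ = Mᵀy.
det = 6·(1045/784) − (-37/84)² = 55061/7056.
p = (27·(1045/784) − (-37/84)·(-263/42))/(55061/7056) = 234473/55061; q = (6·(-263/42) − (-37/84)·27)/(55061/7056) = -181188/55061.

p = 4.258, q = -3.291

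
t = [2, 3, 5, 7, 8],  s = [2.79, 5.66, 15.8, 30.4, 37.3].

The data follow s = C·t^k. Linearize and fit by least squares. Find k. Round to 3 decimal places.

k = 1.902

Let Y = ln s. Fitting Y = k·ln t + ln C by least squares:
Σln t = 7.4265, Σ(ln t)² = 12.3883, Σln s = 12.5529, Σln t·ln s = 21.2273.
Equations: 12.3883·k + 7.4265·ln C = 21.2273;  7.4265·k + 5·ln C = 12.5529.
Solving (det = 6.7880): k = 1.90213, ln C = -0.31466.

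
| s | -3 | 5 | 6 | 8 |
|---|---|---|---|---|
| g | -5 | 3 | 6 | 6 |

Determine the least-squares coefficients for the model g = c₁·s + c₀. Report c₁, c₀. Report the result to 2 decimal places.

With design matrix A, AᵀA = [[134, 16]; [16, 4]] and Aᵀg = [114, 10]ᵀ.
det = 134·4 − 16² = 280.
c₁ = (114·4 − 16·10)/280 = 37/35; c₀ = (134·10 − 16·114)/280 = -121/70.

c₁ = 1.06, c₀ = -1.73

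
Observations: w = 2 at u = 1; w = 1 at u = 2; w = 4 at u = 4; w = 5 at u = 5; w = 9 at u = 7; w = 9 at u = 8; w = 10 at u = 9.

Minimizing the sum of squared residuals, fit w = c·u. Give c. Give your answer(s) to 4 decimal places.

c = 1.1250

The normal system MᵀM·[c]ᵀ = Mᵀw is [[240]]·[c]ᵀ = [270]ᵀ.
Hence c = 270 / 240 ≈ 1.125.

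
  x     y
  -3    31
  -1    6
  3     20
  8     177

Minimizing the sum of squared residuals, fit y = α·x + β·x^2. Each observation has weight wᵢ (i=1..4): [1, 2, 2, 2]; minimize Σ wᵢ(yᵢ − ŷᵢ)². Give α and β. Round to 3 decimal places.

From the data, Σwᵢ·x·x = 157, Σwᵢ·x·x^2 = 1049, Σwᵢ·x^2·x^2 = 8437.
Right-hand side: Σwᵢ·x·y = 2847, Σwᵢ·x^2·y = 23307.
MᵀWM·[α, β]ᵀ = MᵀWy becomes [[157, 1049]; [1049, 8437]]·[α, β]ᵀ = [2847, 23307]ᵀ.
Eliminating β: 8437·(row 1) − 1049·(row 2) gives 224208·α = 8437·2847 − 1049·23307 = -428904, so α = -5957/3114.
Then β = (23307 − 1049·(-5957/3114))/8437 = 9343/3114.

α = -1.913, β = 3.000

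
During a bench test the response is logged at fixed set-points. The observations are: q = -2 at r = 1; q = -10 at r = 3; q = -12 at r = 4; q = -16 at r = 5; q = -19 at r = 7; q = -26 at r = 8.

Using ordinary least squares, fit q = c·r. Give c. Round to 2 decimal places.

Forming AᵀA = [[164]] and Aᵀq = [-501]ᵀ gives AᵀA·[c]ᵀ = Aᵀq.
Hence c = -501 / 164 ≈ -3.05488.

c = -3.05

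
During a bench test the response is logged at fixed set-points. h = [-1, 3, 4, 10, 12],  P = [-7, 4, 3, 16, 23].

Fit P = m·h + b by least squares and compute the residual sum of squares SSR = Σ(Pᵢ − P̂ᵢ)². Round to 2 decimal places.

Setting ∂/∂m … = 0 gives: 270·m + 28·b = 467;  28·m + 5·b = 39.
(Σh·h = 270, Σh = 28, Σ1 = 5, Σh·P = 467, ΣP = 39.)
Eliminating b: 5·(row 1) − 28·(row 2) gives 566·m = 5·467 − 28·39 = 1243, so m = 1243/566.
Then b = (39 − 28·(1243/566))/5 = -1273/283.
Residuals: -173/566, 1081/566, -364/283, -414/283, 324/283; SSR = 5007/566.

SSR = 8.85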